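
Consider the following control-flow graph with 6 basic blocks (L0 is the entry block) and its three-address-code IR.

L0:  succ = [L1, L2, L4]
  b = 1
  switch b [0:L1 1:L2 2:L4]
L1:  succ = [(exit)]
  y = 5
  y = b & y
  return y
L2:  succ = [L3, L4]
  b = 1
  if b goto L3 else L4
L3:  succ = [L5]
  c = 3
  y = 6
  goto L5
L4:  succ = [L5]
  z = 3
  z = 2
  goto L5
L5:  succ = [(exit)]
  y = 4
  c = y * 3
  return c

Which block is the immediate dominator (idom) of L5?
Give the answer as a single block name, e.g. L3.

idom tree: L1←L0 L2←L0 L3←L2 L4←L0 L5←L0
Dom at joins:
  L4: preds {L0,L2}: {L0} ∩ {L0,L2} = {L0}; idom=L0
  L5: preds {L3,L4}: {L0,L2,L3} ∩ {L0,L4} = {L0}; idom=L0

idom(L5) = L0

Answer: L0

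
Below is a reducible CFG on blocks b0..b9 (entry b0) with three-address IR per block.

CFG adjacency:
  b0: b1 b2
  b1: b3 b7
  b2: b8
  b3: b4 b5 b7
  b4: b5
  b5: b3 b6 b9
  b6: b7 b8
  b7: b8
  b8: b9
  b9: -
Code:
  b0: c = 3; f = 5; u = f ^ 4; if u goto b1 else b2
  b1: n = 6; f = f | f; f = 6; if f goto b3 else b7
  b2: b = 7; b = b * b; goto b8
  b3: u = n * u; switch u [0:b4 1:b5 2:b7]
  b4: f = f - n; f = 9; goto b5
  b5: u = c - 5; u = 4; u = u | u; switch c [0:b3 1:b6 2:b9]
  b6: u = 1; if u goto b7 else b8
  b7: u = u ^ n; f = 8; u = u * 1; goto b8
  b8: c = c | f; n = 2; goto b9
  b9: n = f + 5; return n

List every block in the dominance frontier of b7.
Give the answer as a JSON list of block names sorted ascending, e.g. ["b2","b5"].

idom tree: b1←b0 b2←b0 b3←b1 b4←b3 b5←b3 b6←b5 b7←b1 b8←b0 b9←b0
Dom∩ at merges:
  b3: preds {b1,b5}: {b0,b1} ∩ {b0,b1,b3,b5} = {b0,b1}; idom=b1
  b5: preds {b3,b4}: {b0,b1,b3} ∩ {b0,b1,b3,b4} = {b0,b1,b3}; idom=b3
  b7: preds {b1,b3,b6}: {b0,b1} ∩ {b0,b1,b3} ∩ {b0,b1,b3,b5,b6} = {b0,b1}; idom=b1
  b8: preds {b2,b6,b7}: {b0,b2} ∩ {b0,b1,b3,b5,b6} ∩ {b0,b1,b7} = {b0}; idom=b0
  b9: preds {b5,b8}: {b0,b1,b3,b5} ∩ {b0,b8} = {b0}; idom=b0

Frontier:
  join b3 pred b1: · stop@b1
  join b3 pred b5: b5→b3 stop@b1
  join b5 pred b3: · stop@b3
  join b5 pred b4: b4 stop@b3
  join b7 pred b1: · stop@b1
  join b7 pred b3: b3 stop@b1
  join b7 pred b6: b6→b5→b3 stop@b1
  join b8 pred b2: b2 stop@b0
  join b8 pred b6: b6→b5→b3→b1 stop@b0
  join b8 pred b7: b7→b1 stop@b0
  join b9 pred b5: b5→b3→b1 stop@b0
  join b9 pred b8: b8 stop@b0
  b0 → ∅
  b1 → {b8,b9}
  b2 → {b8}
  b3 → {b3,b7,b8,b9}
  b4 → {b5}
  b5 → {b3,b7,b8,b9}
  b6 → {b7,b8}
  b7 → {b8}
  b8 → {b9}
  b9 → ∅

DF(b7) = ["b8"]

Answer: ["b8"]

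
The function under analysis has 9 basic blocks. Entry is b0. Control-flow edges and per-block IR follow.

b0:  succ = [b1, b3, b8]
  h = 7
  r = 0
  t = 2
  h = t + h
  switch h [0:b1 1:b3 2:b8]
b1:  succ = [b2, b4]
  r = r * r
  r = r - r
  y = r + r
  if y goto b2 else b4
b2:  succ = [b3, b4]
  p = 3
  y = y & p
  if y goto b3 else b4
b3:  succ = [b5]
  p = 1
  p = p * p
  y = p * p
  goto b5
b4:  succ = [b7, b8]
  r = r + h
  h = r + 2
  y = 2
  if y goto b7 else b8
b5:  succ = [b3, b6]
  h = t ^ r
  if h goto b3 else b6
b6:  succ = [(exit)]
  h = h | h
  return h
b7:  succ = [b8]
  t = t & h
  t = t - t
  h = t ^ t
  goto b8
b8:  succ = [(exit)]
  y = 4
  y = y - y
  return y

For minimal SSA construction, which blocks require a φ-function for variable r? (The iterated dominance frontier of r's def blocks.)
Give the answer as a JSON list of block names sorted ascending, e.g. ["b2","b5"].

Answer: ["b3", "b8"]

Derivation:
idom tree: b1←b0 b2←b1 b3←b0 b4←b1 b5←b3 b6←b5 b7←b4 b8←b0
Dom at joins:
  b3: preds {b0,b2,b5}: {b0} ∩ {b0,b1,b2} ∩ {b0,b3,b5} = {b0}; idom=b0
  b4: preds {b1,b2}: {b0,b1} ∩ {b0,b1,b2} = {b0,b1}; idom=b1
  b8: preds {b0,b4,b7}: {b0} ∩ {b0,b1,b4} ∩ {b0,b1,b4,b7} = {b0}; idom=b0

DF walk-up:
  join b3 pred b0: · stop@b0
  join b3 pred b2: b2→b1 stop@b0
  join b3 pred b5: b5→b3 stop@b0
  join b4 pred b1: · stop@b1
  join b4 pred b2: b2 stop@b1
  join b8 pred b0: · stop@b0
  join b8 pred b4: b4→b1 stop@b0
  join b8 pred b7: b7→b4→b1 stop@b0
  DF(b0)=∅
  DF(b1)={b3,b8}
  DF(b2)={b3,b4}
  DF(b3)={b3}
  DF(b4)={b8}
  DF(b5)={b3}
  DF(b6)=∅
  DF(b7)={b8}
  DF(b8)=∅

φ for r: defs {b0,b1,b4}
  DF⁺ = {b3,b8}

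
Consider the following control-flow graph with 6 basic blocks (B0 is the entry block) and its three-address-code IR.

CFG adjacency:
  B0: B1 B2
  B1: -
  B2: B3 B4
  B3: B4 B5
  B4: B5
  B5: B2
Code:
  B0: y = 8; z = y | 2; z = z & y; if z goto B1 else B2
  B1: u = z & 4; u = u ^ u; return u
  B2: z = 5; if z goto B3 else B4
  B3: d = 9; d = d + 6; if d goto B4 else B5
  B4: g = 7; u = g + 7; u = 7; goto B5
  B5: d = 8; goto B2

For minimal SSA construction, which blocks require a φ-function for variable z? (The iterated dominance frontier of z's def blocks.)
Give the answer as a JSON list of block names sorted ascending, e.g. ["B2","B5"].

Answer: ["B2"]

Working:
idom tree: B1←B0 B2←B0 B3←B2 B4←B2 B5←B2
Dom∩ at merges:
  B2: preds {B0,B5}: {B0} ∩ {B0,B2,B5} = {B0}; idom=B0
  B4: preds {B2,B3}: {B0,B2} ∩ {B0,B2,B3} = {B0,B2}; idom=B2
  B5: preds {B3,B4}: {B0,B2,B3} ∩ {B0,B2,B4} = {B0,B2}; idom=B2

DF walk-up:
  join B2 pred B0: · stop@B0
  join B2 pred B5: B5→B2 stop@B0
  join B4 pred B2: · stop@B2
  join B4 pred B3: B3 stop@B2
  join B5 pred B3: B3 stop@B2
  join B5 pred B4: B4 stop@B2
  B0: DF=∅
  B1: DF=∅
  B2: DF={B2}
  B3: DF={B4,B5}
  B4: DF={B5}
  B5: DF={B2}

φ for z: defs {B0,B2}
  DF⁺ = {B2}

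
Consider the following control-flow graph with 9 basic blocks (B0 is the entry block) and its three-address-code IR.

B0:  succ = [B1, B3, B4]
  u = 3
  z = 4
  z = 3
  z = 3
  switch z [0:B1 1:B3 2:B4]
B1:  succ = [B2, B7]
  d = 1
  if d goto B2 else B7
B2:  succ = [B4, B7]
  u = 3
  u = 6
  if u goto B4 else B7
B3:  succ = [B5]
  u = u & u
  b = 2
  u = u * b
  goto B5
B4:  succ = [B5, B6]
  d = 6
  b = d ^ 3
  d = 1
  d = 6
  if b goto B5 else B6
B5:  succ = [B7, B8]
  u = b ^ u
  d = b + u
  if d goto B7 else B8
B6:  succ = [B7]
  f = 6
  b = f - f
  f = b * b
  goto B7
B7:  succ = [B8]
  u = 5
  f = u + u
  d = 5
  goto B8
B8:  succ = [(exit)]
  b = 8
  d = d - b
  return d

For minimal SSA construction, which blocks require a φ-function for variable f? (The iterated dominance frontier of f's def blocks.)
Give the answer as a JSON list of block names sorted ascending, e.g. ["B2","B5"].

Answer: ["B7", "B8"]

Derivation:
idom tree: B1←B0 B2←B1 B3←B0 B4←B0 B5←B0 B6←B4 B7←B0 B8←B0
Dom∩ at merges:
  B4: preds {B0,B2}: {B0} ∩ {B0,B1,B2} = {B0}; idom=B0
  B5: preds {B3,B4}: {B0,B3} ∩ {B0,B4} = {B0}; idom=B0
  B7: preds {B1,B2,B5,B6}: {B0,B1} ∩ {B0,B1,B2} ∩ {B0,B5} ∩ {B0,B4,B6} = {B0}; idom=B0
  B8: preds {B5,B7}: {B0,B5} ∩ {B0,B7} = {B0}; idom=B0

Frontier:
  B4←B0: walk · to B0
  B4←B2: walk B2→B1 to B0
  B5←B3: walk B3 to B0
  B5←B4: walk B4 to B0
  B7←B1: walk B1 to B0
  B7←B2: walk B2→B1 to B0
  B7←B5: walk B5 to B0
  B7←B6: walk B6→B4 to B0
  B8←B5: walk B5 to B0
  B8←B7: walk B7 to B0
  B0: DF=∅
  B1: DF={B4,B7}
  B2: DF={B4,B7}
  B3: DF={B5}
  B4: DF={B5,B7}
  B5: DF={B7,B8}
  B6: DF={B7}
  B7: DF={B8}
  B8: DF=∅

φ for f: defs {B6,B7}
  DF⁺ = {B7,B8}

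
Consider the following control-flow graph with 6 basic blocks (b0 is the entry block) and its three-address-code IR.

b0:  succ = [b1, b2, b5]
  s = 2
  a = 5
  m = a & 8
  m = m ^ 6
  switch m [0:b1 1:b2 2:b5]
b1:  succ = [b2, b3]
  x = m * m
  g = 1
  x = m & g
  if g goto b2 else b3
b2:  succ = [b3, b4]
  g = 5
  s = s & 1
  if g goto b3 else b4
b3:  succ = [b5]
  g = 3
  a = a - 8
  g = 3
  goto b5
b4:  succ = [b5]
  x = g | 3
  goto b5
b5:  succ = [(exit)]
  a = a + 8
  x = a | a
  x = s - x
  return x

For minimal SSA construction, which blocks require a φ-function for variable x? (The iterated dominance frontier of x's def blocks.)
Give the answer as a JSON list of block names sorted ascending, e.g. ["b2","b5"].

idom tree: b1←b0 b2←b0 b3←b0 b4←b2 b5←b0
Dom at joins:
  b2: preds {b0,b1}: {b0} ∩ {b0,b1} = {b0}; idom=b0
  b3: preds {b1,b2}: {b0,b1} ∩ {b0,b2} = {b0}; idom=b0
  b5: preds {b0,b3,b4}: {b0} ∩ {b0,b3} ∩ {b0,b2,b4} = {b0}; idom=b0

Frontier:
  b2←b0: walk · to b0
  b2←b1: walk b1 to b0
  b3←b1: walk b1 to b0
  b3←b2: walk b2 to b0
  b5←b0: walk · to b0
  b5←b3: walk b3 to b0
  b5←b4: walk b4→b2 to b0
  b0 → ∅
  b1 → {b2,b3}
  b2 → {b3,b5}
  b3 → {b5}
  b4 → {b5}
  b5 → ∅

φ for x: defs {b1,b4,b5}
  DF⁺ = {b2,b3,b5}

Answer: ["b2", "b3", "b5"]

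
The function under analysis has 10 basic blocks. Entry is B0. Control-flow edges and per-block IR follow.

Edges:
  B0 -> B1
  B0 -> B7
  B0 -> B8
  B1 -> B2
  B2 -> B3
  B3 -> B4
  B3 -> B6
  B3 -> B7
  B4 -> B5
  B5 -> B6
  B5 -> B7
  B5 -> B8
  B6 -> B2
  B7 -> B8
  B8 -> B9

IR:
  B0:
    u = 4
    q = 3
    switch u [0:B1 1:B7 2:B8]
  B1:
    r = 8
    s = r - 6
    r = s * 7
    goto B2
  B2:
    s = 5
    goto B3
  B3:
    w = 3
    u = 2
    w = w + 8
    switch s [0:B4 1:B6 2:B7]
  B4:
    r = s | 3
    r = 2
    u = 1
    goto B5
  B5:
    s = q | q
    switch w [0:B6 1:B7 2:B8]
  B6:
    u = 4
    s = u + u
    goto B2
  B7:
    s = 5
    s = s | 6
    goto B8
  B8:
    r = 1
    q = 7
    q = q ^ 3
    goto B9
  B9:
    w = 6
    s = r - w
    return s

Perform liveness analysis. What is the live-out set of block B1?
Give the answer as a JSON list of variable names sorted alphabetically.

Answer: ["q"]

Analysis:
def/use:
  B0: {q,u} / ∅
  B1: {r,s} / ∅
  B2: {s} / ∅
  B3: {u,w} / {s}
  B4: {r,u} / {s}
  B5: {s} / {q,w}
  B6: {s,u} / ∅
  B7: {s} / ∅
  B8: {q,r} / ∅
  B9: {s,w} / {r}

Liveness:
  live B0: ∅→{q}
  live B1: {q}→{q}
  live B2: {q}→{q,s}
  live B3: {q,s}→{q,s,w}
  live B4: {q,s,w}→{q,w}
  live B5: {q,w}→{q}
  live B6: {q}→{q}
  live B7: ∅→∅
  live B8: ∅→{r}
  live B9: {r}→∅

live-out(B1) = ["q"]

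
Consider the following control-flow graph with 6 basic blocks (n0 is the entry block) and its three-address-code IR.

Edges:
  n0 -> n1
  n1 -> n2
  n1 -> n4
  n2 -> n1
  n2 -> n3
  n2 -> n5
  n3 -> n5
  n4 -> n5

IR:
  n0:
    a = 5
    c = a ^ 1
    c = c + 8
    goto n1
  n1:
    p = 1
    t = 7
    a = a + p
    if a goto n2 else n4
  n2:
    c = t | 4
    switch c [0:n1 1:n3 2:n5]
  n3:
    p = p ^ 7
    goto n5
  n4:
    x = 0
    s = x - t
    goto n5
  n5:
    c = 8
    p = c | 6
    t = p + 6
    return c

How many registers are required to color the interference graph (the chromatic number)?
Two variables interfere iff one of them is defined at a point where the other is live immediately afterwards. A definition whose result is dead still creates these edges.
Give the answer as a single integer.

Answer: 4

Derivation:
Block summaries:
  n0 def {a,c} use ∅
  n1 def {a,p,t} use {a}
  n2 def {c} use {t}
  n3 def {p} use {p}
  n4 def {s,x} use {t}
  n5 def {c,p,t} use ∅

Backward fixpoint:
  n0 li=∅ lo={a}
  n1 li={a} lo={a,p,t}
  n2 li={a,p,t} lo={a,p}
  n3 li={p} lo=∅
  n4 li={t} lo=∅
  n5 li=∅ lo=∅

Conflict graph:
  a↔{c,p,t}
  c↔{a,p,t}
  p↔{a,c,t}
  s↔∅
  t↔{a,c,p,x}
  x↔{t}

Colouring:
  lower bound: {a,c,p,t} mutually conflict ⇒ χ ≥ 4
  4-colouring: r0={s,t}  r1={a,x}  r2={c}  r3={p}
  χ = 4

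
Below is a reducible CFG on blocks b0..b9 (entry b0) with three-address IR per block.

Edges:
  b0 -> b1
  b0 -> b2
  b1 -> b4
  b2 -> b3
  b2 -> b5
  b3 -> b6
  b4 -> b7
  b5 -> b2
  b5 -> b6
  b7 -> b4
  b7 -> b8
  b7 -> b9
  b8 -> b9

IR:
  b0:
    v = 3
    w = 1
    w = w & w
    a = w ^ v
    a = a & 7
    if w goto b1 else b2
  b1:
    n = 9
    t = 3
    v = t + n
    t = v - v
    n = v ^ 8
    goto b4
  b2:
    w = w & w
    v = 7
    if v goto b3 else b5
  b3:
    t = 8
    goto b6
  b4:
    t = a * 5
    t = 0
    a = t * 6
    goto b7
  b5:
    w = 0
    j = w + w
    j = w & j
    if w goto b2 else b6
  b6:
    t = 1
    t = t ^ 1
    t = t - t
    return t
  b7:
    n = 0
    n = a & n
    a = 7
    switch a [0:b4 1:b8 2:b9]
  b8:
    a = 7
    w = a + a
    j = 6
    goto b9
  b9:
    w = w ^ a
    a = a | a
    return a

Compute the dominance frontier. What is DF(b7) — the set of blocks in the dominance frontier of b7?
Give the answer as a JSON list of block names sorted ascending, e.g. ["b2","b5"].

idom tree: b1←b0 b2←b0 b3←b2 b4←b1 b5←b2 b6←b2 b7←b4 b8←b7 b9←b7
Dom∩ at merges:
  b2: preds {b0,b5}: {b0} ∩ {b0,b2,b5} = {b0}; idom=b0
  b4: preds {b1,b7}: {b0,b1} ∩ {b0,b1,b4,b7} = {b0,b1}; idom=b1
  b6: preds {b3,b5}: {b0,b2,b3} ∩ {b0,b2,b5} = {b0,b2}; idom=b2
  b9: preds {b7,b8}: {b0,b1,b4,b7} ∩ {b0,b1,b4,b7,b8} = {b0,b1,b4,b7}; idom=b7

Frontier:
  join b2 pred b0: · stop@b0
  join b2 pred b5: b5→b2 stop@b0
  join b4 pred b1: · stop@b1
  join b4 pred b7: b7→b4 stop@b1
  join b6 pred b3: b3 stop@b2
  join b6 pred b5: b5 stop@b2
  join b9 pred b7: · stop@b7
  join b9 pred b8: b8 stop@b7
  b0 → ∅
  b1 → ∅
  b2 → {b2}
  b3 → {b6}
  b4 → {b4}
  b5 → {b2,b6}
  b6 → ∅
  b7 → {b4}
  b8 → {b9}
  b9 → ∅

DF(b7) = ["b4"]

Answer: ["b4"]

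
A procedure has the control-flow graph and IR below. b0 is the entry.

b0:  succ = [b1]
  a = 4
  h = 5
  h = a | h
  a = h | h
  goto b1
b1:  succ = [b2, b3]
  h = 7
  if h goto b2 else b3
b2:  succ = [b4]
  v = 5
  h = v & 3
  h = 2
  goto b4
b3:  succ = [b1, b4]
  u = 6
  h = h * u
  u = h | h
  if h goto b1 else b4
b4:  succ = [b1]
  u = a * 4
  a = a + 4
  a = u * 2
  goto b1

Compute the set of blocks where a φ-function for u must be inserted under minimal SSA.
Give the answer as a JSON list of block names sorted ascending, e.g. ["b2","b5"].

idom tree: b1←b0 b2←b1 b3←b1 b4←b1
Join-block Dom:
  b1: preds {b0,b3,b4}: {b0} ∩ {b0,b1,b3} ∩ {b0,b1,b4} = {b0}; idom=b0
  b4: preds {b2,b3}: {b0,b1,b2} ∩ {b0,b1,b3} = {b0,b1}; idom=b1

Frontier:
  b1←b0: walk · to b0
  b1←b3: walk b3→b1 to b0
  b1←b4: walk b4→b1 to b0
  b4←b2: walk b2 to b1
  b4←b3: walk b3 to b1
  b0: DF=∅
  b1: DF={b1}
  b2: DF={b4}
  b3: DF={b1,b4}
  b4: DF={b1}

φ for u: defs {b3,b4}
  DF⁺ = {b1,b4}

Answer: ["b1", "b4"]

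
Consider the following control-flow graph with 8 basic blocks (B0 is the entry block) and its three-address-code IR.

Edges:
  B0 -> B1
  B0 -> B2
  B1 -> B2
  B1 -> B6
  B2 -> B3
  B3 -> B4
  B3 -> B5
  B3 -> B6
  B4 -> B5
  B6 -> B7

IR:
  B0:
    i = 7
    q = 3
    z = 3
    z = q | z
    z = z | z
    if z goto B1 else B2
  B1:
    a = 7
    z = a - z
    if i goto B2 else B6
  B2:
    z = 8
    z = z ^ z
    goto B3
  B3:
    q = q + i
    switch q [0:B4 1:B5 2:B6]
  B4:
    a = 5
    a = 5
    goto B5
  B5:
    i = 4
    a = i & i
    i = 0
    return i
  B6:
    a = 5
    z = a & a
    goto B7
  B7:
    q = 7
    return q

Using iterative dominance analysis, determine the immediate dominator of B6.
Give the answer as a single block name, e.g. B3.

idom tree: B1←B0 B2←B0 B3←B2 B4←B3 B5←B3 B6←B0 B7←B6
Dom at joins:
  B2: preds {B0,B1}: {B0} ∩ {B0,B1} = {B0}; idom=B0
  B5: preds {B3,B4}: {B0,B2,B3} ∩ {B0,B2,B3,B4} = {B0,B2,B3}; idom=B3
  B6: preds {B1,B3}: {B0,B1} ∩ {B0,B2,B3} = {B0}; idom=B0

idom(B6) = B0

Answer: B0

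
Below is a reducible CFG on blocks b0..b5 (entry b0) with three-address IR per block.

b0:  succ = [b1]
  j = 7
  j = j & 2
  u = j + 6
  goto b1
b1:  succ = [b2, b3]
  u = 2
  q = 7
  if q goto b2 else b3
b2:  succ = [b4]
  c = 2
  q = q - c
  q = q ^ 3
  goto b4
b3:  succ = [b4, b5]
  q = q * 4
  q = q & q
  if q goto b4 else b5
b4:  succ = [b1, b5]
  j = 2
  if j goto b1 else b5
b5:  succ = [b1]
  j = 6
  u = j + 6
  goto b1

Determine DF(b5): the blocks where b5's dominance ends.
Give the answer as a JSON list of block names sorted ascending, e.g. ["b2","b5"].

idom tree: b1←b0 b2←b1 b3←b1 b4←b1 b5←b1
Join-block Dom:
  b1: preds {b0,b4,b5}: {b0} ∩ {b0,b1,b4} ∩ {b0,b1,b5} = {b0}; idom=b0
  b4: preds {b2,b3}: {b0,b1,b2} ∩ {b0,b1,b3} = {b0,b1}; idom=b1
  b5: preds {b3,b4}: {b0,b1,b3} ∩ {b0,b1,b4} = {b0,b1}; idom=b1

DF walk-up:
  join b1 pred b0: · stop@b0
  join b1 pred b4: b4→b1 stop@b0
  join b1 pred b5: b5→b1 stop@b0
  join b4 pred b2: b2 stop@b1
  join b4 pred b3: b3 stop@b1
  join b5 pred b3: b3 stop@b1
  join b5 pred b4: b4 stop@b1
  b0 → ∅
  b1 → {b1}
  b2 → {b4}
  b3 → {b4,b5}
  b4 → {b1,b5}
  b5 → {b1}

DF(b5) = ["b1"]

Answer: ["b1"]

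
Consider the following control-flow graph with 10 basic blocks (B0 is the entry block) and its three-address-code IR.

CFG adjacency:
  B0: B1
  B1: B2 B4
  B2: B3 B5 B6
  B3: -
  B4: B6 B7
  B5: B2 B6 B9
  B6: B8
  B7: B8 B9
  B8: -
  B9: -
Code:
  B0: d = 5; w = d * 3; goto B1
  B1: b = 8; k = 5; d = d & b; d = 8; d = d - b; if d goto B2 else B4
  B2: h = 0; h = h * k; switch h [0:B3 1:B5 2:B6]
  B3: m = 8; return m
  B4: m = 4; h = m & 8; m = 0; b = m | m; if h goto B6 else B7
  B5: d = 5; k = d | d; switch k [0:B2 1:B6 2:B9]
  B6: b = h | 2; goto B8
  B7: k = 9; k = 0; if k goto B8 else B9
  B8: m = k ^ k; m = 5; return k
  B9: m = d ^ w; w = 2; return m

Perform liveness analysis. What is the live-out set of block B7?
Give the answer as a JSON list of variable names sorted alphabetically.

Answer: ["d", "k", "w"]

Derivation:
Per-block:
  B0 def {d,w} use ∅
  B1 def {b,d,k} use {d}
  B2 def {h} use {k}
  B3 def {m} use ∅
  B4 def {b,h,m} use ∅
  B5 def {d,k} use ∅
  B6 def {b} use {h}
  B7 def {k} use ∅
  B8 def {m} use {k}
  B9 def {m,w} use {d,w}

Live sets:
  live B0: ∅→{d,w}
  live B1: {d,w}→{d,k,w}
  live B2: {k,w}→{h,k,w}
  live B3: ∅→∅
  live B4: {d,k,w}→{d,h,k,w}
  live B5: {h,w}→{d,h,k,w}
  live B6: {h,k}→{k}
  live B7: {d,w}→{d,k,w}
  live B8: {k}→∅
  live B9: {d,w}→∅

live-out(B7) = ["d", "k", "w"]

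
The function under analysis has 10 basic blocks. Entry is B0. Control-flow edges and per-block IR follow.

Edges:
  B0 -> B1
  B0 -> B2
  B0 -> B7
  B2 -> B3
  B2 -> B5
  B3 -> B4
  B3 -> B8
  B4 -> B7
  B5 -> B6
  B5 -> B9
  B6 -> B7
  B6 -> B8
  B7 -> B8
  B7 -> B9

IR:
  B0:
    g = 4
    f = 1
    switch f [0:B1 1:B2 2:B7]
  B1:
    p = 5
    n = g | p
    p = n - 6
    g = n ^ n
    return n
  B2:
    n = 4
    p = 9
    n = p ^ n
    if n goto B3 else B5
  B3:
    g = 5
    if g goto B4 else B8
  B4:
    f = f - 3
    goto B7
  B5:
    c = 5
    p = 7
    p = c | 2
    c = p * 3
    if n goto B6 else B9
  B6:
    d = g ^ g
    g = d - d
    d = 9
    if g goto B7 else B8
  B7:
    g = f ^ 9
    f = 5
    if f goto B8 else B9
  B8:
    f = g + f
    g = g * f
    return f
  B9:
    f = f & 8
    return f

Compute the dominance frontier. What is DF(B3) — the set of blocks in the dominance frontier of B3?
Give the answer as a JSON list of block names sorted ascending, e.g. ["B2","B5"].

Answer: ["B7", "B8"]

Analysis:
idom tree: B1←B0 B2←B0 B3←B2 B4←B3 B5←B2 B6←B5 B7←B0 B8←B0 B9←B0
Join-block Dom:
  B7: preds {B0,B4,B6}: {B0} ∩ {B0,B2,B3,B4} ∩ {B0,B2,B5,B6} = {B0}; idom=B0
  B8: preds {B3,B6,B7}: {B0,B2,B3} ∩ {B0,B2,B5,B6} ∩ {B0,B7} = {B0}; idom=B0
  B9: preds {B5,B7}: {B0,B2,B5} ∩ {B0,B7} = {B0}; idom=B0

Frontier:
  join B7 pred B0: · stop@B0
  join B7 pred B4: B4→B3→B2 stop@B0
  join B7 pred B6: B6→B5→B2 stop@B0
  join B8 pred B3: B3→B2 stop@B0
  join B8 pred B6: B6→B5→B2 stop@B0
  join B8 pred B7: B7 stop@B0
  join B9 pred B5: B5→B2 stop@B0
  join B9 pred B7: B7 stop@B0
  DF(B0)=∅
  DF(B1)=∅
  DF(B2)={B7,B8,B9}
  DF(B3)={B7,B8}
  DF(B4)={B7}
  DF(B5)={B7,B8,B9}
  DF(B6)={B7,B8}
  DF(B7)={B8,B9}
  DF(B8)=∅
  DF(B9)=∅

DF(B3) = ["B7", "B8"]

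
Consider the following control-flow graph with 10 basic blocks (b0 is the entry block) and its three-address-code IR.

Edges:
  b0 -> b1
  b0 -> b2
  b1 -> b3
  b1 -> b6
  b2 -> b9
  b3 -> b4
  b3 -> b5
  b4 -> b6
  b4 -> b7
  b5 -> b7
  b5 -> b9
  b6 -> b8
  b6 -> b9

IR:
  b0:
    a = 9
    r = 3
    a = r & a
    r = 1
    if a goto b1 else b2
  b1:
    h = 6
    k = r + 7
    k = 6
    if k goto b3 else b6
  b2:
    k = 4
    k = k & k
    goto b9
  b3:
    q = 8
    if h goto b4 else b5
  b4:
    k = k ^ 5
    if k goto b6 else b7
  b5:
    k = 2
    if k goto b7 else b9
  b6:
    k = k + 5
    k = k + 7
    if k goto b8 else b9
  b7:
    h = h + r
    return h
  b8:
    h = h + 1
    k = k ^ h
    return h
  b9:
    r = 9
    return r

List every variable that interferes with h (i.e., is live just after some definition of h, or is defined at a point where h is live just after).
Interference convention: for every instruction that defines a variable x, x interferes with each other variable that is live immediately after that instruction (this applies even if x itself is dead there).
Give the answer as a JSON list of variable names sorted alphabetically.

Answer: ["k", "q", "r"]

Analysis:
Per-block:
  b0: def={a,r} ue=∅
  b1: def={h,k} ue={r}
  b2: def={k} ue=∅
  b3: def={q} ue={h}
  b4: def={k} ue={k}
  b5: def={k} ue=∅
  b6: def={k} ue={k}
  b7: def={h} ue={h,r}
  b8: def={h,k} ue={h,k}
  b9: def={r} ue=∅

Liveness:
  live b0: ∅→{r}
  live b1: {r}→{h,k,r}
  live b2: ∅→∅
  live b3: {h,k,r}→{h,k,r}
  live b4: {h,k,r}→{h,k,r}
  live b5: {h,r}→{h,r}
  live b6: {h,k}→{h,k}
  live b7: {h,r}→∅
  live b8: {h,k}→∅
  live b9: ∅→∅

Interfere edges:
  a↔{r}
  h↔{k,q,r}
  k↔{h,q,r}
  q↔{h,k,r}
  r↔{a,h,k,q}

N(h) = ["k", "q", "r"]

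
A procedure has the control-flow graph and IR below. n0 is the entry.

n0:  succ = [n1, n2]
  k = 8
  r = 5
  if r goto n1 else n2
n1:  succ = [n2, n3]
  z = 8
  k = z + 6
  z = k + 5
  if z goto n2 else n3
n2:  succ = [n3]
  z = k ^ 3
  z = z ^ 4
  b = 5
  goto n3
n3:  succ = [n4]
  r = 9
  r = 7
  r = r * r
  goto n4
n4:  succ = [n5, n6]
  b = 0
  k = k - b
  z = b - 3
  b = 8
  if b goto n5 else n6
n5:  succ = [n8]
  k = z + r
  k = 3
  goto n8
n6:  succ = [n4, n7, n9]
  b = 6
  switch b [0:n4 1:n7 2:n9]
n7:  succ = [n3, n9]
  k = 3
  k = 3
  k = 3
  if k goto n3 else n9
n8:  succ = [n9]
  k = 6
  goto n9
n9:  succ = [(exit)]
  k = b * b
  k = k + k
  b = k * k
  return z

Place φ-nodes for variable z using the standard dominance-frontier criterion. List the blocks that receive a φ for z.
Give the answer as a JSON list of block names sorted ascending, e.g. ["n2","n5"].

Answer: ["n2", "n3", "n4"]

Analysis:
idom tree: n1←n0 n2←n0 n3←n0 n4←n3 n5←n4 n6←n4 n7←n6 n8←n5 n9←n4
Dom∩ at merges:
  n2: preds {n0,n1}: {n0} ∩ {n0,n1} = {n0}; idom=n0
  n3: preds {n1,n2,n7}: {n0,n1} ∩ {n0,n2} ∩ {n0,n3,n4,n6,n7} = {n0}; idom=n0
  n4: preds {n3,n6}: {n0,n3} ∩ {n0,n3,n4,n6} = {n0,n3}; idom=n3
  n9: preds {n6,n7,n8}: {n0,n3,n4,n6} ∩ {n0,n3,n4,n6,n7} ∩ {n0,n3,n4,n5,n8} = {n0,n3,n4}; idom=n4

Frontier:
  join n2 pred n0: · stop@n0
  join n2 pred n1: n1 stop@n0
  join n3 pred n1: n1 stop@n0
  join n3 pred n2: n2 stop@n0
  join n3 pred n7: n7→n6→n4→n3 stop@n0
  join n4 pred n3: · stop@n3
  join n4 pred n6: n6→n4 stop@n3
  join n9 pred n6: n6 stop@n4
  join n9 pred n7: n7→n6 stop@n4
  join n9 pred n8: n8→n5 stop@n4
  n0 → ∅
  n1 → {n2,n3}
  n2 → {n3}
  n3 → {n3}
  n4 → {n3,n4}
  n5 → {n9}
  n6 → {n3,n4,n9}
  n7 → {n3,n9}
  n8 → {n9}
  n9 → ∅

φ for z: defs {n1,n2,n4}
  DF⁺ = {n2,n3,n4}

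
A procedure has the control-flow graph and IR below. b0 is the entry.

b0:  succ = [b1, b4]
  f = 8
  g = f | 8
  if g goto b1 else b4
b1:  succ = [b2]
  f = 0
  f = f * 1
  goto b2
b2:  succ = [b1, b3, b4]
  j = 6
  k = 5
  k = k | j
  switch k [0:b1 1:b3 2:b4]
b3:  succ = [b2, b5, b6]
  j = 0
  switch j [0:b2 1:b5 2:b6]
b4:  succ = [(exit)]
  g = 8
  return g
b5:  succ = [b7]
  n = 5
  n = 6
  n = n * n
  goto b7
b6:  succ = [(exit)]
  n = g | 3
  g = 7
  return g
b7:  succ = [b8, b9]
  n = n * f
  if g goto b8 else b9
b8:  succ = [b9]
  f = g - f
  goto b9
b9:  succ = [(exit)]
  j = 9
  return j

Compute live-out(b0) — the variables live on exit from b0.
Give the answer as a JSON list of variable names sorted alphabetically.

Per-block:
  b0: def={f,g} ue=∅
  b1: def={f} ue=∅
  b2: def={j,k} ue=∅
  b3: def={j} ue=∅
  b4: def={g} ue=∅
  b5: def={n} ue=∅
  b6: def={g,n} ue={g}
  b7: def={n} ue={f,g,n}
  b8: def={f} ue={f,g}
  b9: def={j} ue=∅

Live sets:
  b0 li=∅ lo={g}
  b1 li={g} lo={f,g}
  b2 li={f,g} lo={f,g}
  b3 li={f,g} lo={f,g}
  b4 li=∅ lo=∅
  b5 li={f,g} lo={f,g,n}
  b6 li={g} lo=∅
  b7 li={f,g,n} lo={f,g}
  b8 li={f,g} lo=∅
  b9 li=∅ lo=∅

live-out(b0) = ["g"]

Answer: ["g"]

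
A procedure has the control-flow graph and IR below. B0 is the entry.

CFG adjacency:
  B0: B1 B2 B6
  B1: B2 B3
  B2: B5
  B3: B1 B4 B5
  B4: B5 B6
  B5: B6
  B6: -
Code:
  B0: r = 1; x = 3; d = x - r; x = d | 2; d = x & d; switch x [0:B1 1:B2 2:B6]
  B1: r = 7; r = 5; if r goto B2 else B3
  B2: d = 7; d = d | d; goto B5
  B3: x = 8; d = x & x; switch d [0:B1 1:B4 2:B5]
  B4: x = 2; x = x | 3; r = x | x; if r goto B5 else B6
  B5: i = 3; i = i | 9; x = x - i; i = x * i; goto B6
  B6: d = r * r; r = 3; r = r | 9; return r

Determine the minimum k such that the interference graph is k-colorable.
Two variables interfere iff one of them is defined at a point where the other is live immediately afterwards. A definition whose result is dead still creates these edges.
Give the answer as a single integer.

Block summaries:
  B0: {d,r,x} / ∅
  B1: {r} / ∅
  B2: {d} / ∅
  B3: {d,x} / ∅
  B4: {r,x} / ∅
  B5: {i,x} / {x}
  B6: {d,r} / {r}

Live sets:
  B0: in=∅ out={r,x}
  B1: in={x} out={r,x}
  B2: in={r,x} out={r,x}
  B3: in={r} out={r,x}
  B4: in=∅ out={r,x}
  B5: in={r,x} out={r}
  B6: in={r} out=∅

Interfere edges:
  d: {r,x}
  i: {r,x}
  r: {d,i,x}
  x: {d,i,r}

Colouring:
  lower bound: {d,r,x} mutually conflict ⇒ χ ≥ 3
  assign d→r2 i→r2 r→r0 x→r1 — no edge inside a register ⇒ χ ≤ 3
  χ = 3

Answer: 3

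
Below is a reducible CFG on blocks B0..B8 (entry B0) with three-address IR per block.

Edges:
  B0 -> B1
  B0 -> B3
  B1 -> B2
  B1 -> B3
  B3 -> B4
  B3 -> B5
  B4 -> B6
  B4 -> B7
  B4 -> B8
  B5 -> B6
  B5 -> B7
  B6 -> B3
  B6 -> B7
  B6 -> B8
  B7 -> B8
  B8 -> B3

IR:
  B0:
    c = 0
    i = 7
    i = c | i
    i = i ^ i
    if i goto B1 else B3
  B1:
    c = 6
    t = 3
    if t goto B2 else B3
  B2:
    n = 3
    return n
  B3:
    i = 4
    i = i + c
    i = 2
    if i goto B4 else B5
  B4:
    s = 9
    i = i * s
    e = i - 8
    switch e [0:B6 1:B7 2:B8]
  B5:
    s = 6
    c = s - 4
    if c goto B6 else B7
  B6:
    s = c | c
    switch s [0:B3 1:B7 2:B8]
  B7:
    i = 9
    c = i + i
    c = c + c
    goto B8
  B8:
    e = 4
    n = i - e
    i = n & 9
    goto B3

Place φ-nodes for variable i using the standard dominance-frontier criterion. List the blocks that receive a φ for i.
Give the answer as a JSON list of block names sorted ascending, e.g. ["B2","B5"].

idom tree: B1←B0 B2←B1 B3←B0 B4←B3 B5←B3 B6←B3 B7←B3 B8←B3
Join-block Dom:
  B3: preds {B0,B1,B6,B8}: {B0} ∩ {B0,B1} ∩ {B0,B3,B6} ∩ {B0,B3,B8} = {B0}; idom=B0
  B6: preds {B4,B5}: {B0,B3,B4} ∩ {B0,B3,B5} = {B0,B3}; idom=B3
  B7: preds {B4,B5,B6}: {B0,B3,B4} ∩ {B0,B3,B5} ∩ {B0,B3,B6} = {B0,B3}; idom=B3
  B8: preds {B4,B6,B7}: {B0,B3,B4} ∩ {B0,B3,B6} ∩ {B0,B3,B7} = {B0,B3}; idom=B3

DF derivation:
  B3←B0: walk · to B0
  B3←B1: walk B1 to B0
  B3←B6: walk B6→B3 to B0
  B3←B8: walk B8→B3 to B0
  B6←B4: walk B4 to B3
  B6←B5: walk B5 to B3
  B7←B4: walk B4 to B3
  B7←B5: walk B5 to B3
  B7←B6: walk B6 to B3
  B8←B4: walk B4 to B3
  B8←B6: walk B6 to B3
  B8←B7: walk B7 to B3
  B0: DF=∅
  B1: DF={B3}
  B2: DF=∅
  B3: DF={B3}
  B4: DF={B6,B7,B8}
  B5: DF={B6,B7}
  B6: DF={B3,B7,B8}
  B7: DF={B8}
  B8: DF={B3}

φ for i: defs {B0,B3,B4,B7,B8}
  DF⁺ = {B3,B6,B7,B8}

Answer: ["B3", "B6", "B7", "B8"]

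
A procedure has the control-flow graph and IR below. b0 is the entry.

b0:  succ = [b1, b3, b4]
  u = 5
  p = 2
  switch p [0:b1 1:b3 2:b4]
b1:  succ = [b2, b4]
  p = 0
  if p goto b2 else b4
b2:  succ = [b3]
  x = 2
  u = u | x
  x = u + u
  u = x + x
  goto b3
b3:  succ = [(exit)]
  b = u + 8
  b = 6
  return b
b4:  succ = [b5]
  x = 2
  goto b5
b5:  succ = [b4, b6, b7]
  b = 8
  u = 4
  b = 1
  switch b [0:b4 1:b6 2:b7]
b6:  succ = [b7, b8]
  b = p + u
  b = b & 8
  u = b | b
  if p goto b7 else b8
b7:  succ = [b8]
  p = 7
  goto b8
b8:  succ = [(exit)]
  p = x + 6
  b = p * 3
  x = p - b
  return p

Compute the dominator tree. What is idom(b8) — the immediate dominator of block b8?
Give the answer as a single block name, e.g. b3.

idom tree: b1←b0 b2←b1 b3←b0 b4←b0 b5←b4 b6←b5 b7←b5 b8←b5
Dom at joins:
  b3: preds {b0,b2}: {b0} ∩ {b0,b1,b2} = {b0}; idom=b0
  b4: preds {b0,b1,b5}: {b0} ∩ {b0,b1} ∩ {b0,b4,b5} = {b0}; idom=b0
  b7: preds {b5,b6}: {b0,b4,b5} ∩ {b0,b4,b5,b6} = {b0,b4,b5}; idom=b5
  b8: preds {b6,b7}: {b0,b4,b5,b6} ∩ {b0,b4,b5,b7} = {b0,b4,b5}; idom=b5

idom(b8) = b5

Answer: b5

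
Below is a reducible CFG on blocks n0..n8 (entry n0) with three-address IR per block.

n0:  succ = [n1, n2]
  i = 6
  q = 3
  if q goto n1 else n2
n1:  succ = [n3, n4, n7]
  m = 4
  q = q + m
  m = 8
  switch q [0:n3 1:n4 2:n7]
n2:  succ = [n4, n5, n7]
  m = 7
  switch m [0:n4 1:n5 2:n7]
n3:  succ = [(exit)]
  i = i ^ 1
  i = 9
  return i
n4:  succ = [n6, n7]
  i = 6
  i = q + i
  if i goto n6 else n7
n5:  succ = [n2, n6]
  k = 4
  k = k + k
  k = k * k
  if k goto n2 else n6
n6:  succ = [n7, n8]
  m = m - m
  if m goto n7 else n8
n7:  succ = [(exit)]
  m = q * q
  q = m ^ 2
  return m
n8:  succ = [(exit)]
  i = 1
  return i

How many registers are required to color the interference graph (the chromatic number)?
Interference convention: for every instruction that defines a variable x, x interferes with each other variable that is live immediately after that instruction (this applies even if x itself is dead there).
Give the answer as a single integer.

def/use:
  n0 def {i,q} use ∅
  n1 def {m,q} use {q}
  n2 def {m} use ∅
  n3 def {i} use {i}
  n4 def {i} use {q}
  n5 def {k} use ∅
  n6 def {m} use {m}
  n7 def {m,q} use {q}
  n8 def {i} use ∅

Live sets:
  n0 li=∅ lo={i,q}
  n1 li={i,q} lo={i,m,q}
  n2 li={q} lo={m,q}
  n3 li={i} lo=∅
  n4 li={m,q} lo={m,q}
  n5 li={m,q} lo={m,q}
  n6 li={m,q} lo={q}
  n7 li={q} lo=∅
  n8 li=∅ lo=∅

Conflict graph:
  i↔{m,q}
  k↔{m,q}
  m↔{i,k,q}
  q↔{i,k,m}

Registers:
  {i,m,q} pairwise interfere (3-clique) ⇒ χ ≥ 3
  assign i→c2 k→c2 m→c0 q→c1 — no edge inside a register ⇒ χ ≤ 3
  χ = 3

Answer: 3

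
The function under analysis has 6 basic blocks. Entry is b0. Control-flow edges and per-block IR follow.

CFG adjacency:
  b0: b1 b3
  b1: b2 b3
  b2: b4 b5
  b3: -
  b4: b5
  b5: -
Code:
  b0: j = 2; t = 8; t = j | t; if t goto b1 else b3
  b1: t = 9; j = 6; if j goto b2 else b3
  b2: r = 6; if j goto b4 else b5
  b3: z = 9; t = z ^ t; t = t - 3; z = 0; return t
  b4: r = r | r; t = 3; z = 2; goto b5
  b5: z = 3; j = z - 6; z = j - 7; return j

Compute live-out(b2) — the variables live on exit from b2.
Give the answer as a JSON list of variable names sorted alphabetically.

Answer: ["r"]

Analysis:
def/use:
  b0: def={j,t} ue=∅
  b1: def={j,t} ue=∅
  b2: def={r} ue={j}
  b3: def={t,z} ue={t}
  b4: def={r,t,z} ue={r}
  b5: def={j,z} ue=∅

Backward fixpoint:
  live b0: ∅→{t}
  live b1: ∅→{j,t}
  live b2: {j}→{r}
  live b3: {t}→∅
  live b4: {r}→∅
  live b5: ∅→∅

live-out(b2) = ["r"]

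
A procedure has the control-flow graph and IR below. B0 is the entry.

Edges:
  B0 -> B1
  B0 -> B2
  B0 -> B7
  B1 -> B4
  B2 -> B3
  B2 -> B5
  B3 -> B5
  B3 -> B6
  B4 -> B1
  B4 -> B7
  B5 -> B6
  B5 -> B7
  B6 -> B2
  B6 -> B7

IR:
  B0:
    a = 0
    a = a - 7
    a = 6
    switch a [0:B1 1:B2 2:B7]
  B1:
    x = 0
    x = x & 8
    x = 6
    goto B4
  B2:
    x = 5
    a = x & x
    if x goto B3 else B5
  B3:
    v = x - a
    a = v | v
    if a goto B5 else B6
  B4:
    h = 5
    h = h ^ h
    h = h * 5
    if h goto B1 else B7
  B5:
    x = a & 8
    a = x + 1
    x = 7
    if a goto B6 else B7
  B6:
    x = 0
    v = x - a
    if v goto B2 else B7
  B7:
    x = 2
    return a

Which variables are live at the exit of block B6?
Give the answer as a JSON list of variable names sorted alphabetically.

Answer: ["a"]

Analysis:
def/use:
  B0: def={a} ue=∅
  B1: def={x} ue=∅
  B2: def={a,x} ue=∅
  B3: def={a,v} ue={a,x}
  B4: def={h} ue=∅
  B5: def={a,x} ue={a}
  B6: def={v,x} ue={a}
  B7: def={x} ue={a}

Backward fixpoint:
  B0: in=∅ out={a}
  B1: in={a} out={a}
  B2: in=∅ out={a,x}
  B3: in={a,x} out={a}
  B4: in={a} out={a}
  B5: in={a} out={a}
  B6: in={a} out={a}
  B7: in={a} out=∅

live-out(B6) = ["a"]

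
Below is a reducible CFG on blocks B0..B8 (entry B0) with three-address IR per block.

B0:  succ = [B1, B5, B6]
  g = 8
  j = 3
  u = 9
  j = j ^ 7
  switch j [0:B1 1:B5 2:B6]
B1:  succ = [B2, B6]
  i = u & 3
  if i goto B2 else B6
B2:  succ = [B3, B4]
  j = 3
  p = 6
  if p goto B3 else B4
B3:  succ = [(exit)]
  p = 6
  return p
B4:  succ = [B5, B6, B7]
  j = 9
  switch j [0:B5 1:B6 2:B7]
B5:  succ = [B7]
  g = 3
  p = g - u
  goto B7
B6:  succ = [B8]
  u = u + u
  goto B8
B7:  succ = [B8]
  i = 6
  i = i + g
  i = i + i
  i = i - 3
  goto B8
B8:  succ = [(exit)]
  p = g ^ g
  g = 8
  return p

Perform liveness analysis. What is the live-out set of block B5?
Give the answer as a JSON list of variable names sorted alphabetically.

Answer: ["g"]

Analysis:
Block summaries:
  B0: {g,j,u} / ∅
  B1: {i} / {u}
  B2: {j,p} / ∅
  B3: {p} / ∅
  B4: {j} / ∅
  B5: {g,p} / {u}
  B6: {u} / {u}
  B7: {i} / {g}
  B8: {g,p} / {g}

Backward fixpoint:
  live B0: ∅→{g,u}
  live B1: {g,u}→{g,u}
  live B2: {g,u}→{g,u}
  live B3: ∅→∅
  live B4: {g,u}→{g,u}
  live B5: {u}→{g}
  live B6: {g,u}→{g}
  live B7: {g}→{g}
  live B8: {g}→∅

live-out(B5) = ["g"]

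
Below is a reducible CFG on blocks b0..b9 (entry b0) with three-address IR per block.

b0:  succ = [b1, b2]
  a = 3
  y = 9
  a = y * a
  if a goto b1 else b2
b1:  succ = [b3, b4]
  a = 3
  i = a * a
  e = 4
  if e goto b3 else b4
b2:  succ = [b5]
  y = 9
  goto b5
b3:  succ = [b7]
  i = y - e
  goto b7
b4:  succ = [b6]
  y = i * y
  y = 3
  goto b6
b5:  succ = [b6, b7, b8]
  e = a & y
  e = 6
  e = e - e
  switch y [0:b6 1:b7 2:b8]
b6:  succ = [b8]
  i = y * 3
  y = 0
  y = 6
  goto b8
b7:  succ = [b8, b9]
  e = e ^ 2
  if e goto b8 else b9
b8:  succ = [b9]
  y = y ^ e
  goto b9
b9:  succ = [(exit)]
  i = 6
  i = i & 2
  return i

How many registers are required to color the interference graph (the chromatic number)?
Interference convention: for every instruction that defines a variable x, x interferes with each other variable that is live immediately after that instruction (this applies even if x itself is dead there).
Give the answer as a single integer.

Answer: 3

Derivation:
Per-block:
  b0: def={a,y} ue=∅
  b1: def={a,e,i} ue=∅
  b2: def={y} ue=∅
  b3: def={i} ue={e,y}
  b4: def={y} ue={i,y}
  b5: def={e} ue={a,y}
  b6: def={i,y} ue={y}
  b7: def={e} ue={e}
  b8: def={y} ue={e,y}
  b9: def={i} ue=∅

Liveness:
  b0: in=∅ out={a,y}
  b1: in={y} out={e,i,y}
  b2: in={a} out={a,y}
  b3: in={e,y} out={e,y}
  b4: in={e,i,y} out={e,y}
  b5: in={a,y} out={e,y}
  b6: in={e,y} out={e,y}
  b7: in={e,y} out={e,y}
  b8: in={e,y} out=∅
  b9: in=∅ out=∅

Interference:
  a — {y}
  e — {i,y}
  i — {e,y}
  y — {a,e,i}

Registers:
  clique {e,i,y} ⇒ need ≥ 3
  assign a→c1 e→c1 i→c2 y→c0 — no edge inside a register ⇒ χ ≤ 3
  χ = 3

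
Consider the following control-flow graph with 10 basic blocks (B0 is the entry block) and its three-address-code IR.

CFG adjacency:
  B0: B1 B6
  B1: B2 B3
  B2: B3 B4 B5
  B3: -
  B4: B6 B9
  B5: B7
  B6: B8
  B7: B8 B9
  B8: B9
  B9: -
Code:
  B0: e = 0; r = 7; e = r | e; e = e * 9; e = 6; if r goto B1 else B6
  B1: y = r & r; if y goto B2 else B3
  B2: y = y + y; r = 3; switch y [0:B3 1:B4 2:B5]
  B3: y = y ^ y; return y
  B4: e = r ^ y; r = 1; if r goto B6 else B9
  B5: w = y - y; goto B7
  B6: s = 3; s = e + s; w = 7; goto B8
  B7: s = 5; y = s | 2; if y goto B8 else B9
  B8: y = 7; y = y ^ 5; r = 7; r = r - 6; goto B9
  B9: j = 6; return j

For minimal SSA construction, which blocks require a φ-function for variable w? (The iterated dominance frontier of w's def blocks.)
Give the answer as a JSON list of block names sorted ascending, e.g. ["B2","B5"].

Answer: ["B8", "B9"]

Working:
idom tree: B1←B0 B2←B1 B3←B1 B4←B2 B5←B2 B6←B0 B7←B5 B8←B0 B9←B0
Dom∩ at merges:
  B3: preds {B1,B2}: {B0,B1} ∩ {B0,B1,B2} = {B0,B1}; idom=B1
  B6: preds {B0,B4}: {B0} ∩ {B0,B1,B2,B4} = {B0}; idom=B0
  B8: preds {B6,B7}: {B0,B6} ∩ {B0,B1,B2,B5,B7} = {B0}; idom=B0
  B9: preds {B4,B7,B8}: {B0,B1,B2,B4} ∩ {B0,B1,B2,B5,B7} ∩ {B0,B8} = {B0}; idom=B0

Frontier:
  join B3 pred B1: · stop@B1
  join B3 pred B2: B2 stop@B1
  join B6 pred B0: · stop@B0
  join B6 pred B4: B4→B2→B1 stop@B0
  join B8 pred B6: B6 stop@B0
  join B8 pred B7: B7→B5→B2→B1 stop@B0
  join B9 pred B4: B4→B2→B1 stop@B0
  join B9 pred B7: B7→B5→B2→B1 stop@B0
  join B9 pred B8: B8 stop@B0
  B0 → ∅
  B1 → {B6,B8,B9}
  B2 → {B3,B6,B8,B9}
  B3 → ∅
  B4 → {B6,B9}
  B5 → {B8,B9}
  B6 → {B8}
  B7 → {B8,B9}
  B8 → {B9}
  B9 → ∅

φ for w: defs {B5,B6}
  DF⁺ = {B8,B9}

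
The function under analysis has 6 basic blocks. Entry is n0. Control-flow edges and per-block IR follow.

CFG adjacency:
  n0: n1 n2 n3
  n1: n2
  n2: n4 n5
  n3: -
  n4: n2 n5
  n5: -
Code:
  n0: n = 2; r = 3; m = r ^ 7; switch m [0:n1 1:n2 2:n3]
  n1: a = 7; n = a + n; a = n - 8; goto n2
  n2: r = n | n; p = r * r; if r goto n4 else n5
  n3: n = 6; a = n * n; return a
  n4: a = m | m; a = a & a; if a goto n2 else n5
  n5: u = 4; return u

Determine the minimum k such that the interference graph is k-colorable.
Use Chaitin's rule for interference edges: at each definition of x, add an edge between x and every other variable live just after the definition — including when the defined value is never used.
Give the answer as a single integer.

Block summaries:
  n0: def={m,n,r} ue=∅
  n1: def={a,n} ue={n}
  n2: def={p,r} ue={n}
  n3: def={a,n} ue=∅
  n4: def={a} ue={m}
  n5: def={u} ue=∅

Live sets:
  live n0: ∅→{m,n}
  live n1: {m,n}→{m,n}
  live n2: {m,n}→{m,n}
  live n3: ∅→∅
  live n4: {m,n}→{m,n}
  live n5: ∅→∅

Conflict graph:
  a — {m,n}
  m — {a,n,p,r}
  n — {a,m,p,r}
  p — {m,n,r}
  r — {m,n,p}
  u — ∅

Registers:
  {m,n,p,r} pairwise interfere (4-clique) ⇒ χ ≥ 4
  assign a→R2 m→R0 n→R1 p→R2 r→R3 u→R0 — no edge inside a register ⇒ χ ≤ 4
  χ = 4

Answer: 4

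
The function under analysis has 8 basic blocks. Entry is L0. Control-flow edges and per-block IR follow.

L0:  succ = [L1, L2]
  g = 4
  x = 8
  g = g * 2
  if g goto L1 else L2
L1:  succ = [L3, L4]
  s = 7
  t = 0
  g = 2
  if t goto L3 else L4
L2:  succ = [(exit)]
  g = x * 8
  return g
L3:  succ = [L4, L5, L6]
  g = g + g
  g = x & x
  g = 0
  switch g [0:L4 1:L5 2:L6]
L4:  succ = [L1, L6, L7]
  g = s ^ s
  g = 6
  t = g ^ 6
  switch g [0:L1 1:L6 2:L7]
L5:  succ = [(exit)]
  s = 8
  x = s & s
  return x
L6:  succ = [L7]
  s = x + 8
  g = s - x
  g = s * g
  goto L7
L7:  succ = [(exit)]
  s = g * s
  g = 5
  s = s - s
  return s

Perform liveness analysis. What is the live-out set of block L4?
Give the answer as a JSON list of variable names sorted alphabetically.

def/use:
  L0: def={g,x} ue=∅
  L1: def={g,s,t} ue=∅
  L2: def={g} ue={x}
  L3: def={g} ue={g,x}
  L4: def={g,t} ue={s}
  L5: def={s,x} ue=∅
  L6: def={g,s} ue={x}
  L7: def={g,s} ue={g,s}

Live sets:
  L0 li=∅ lo={x}
  L1 li={x} lo={g,s,x}
  L2 li={x} lo=∅
  L3 li={g,s,x} lo={s,x}
  L4 li={s,x} lo={g,s,x}
  L5 li=∅ lo=∅
  L6 li={x} lo={g,s}
  L7 li={g,s} lo=∅

live-out(L4) = ["g", "s", "x"]

Answer: ["g", "s", "x"]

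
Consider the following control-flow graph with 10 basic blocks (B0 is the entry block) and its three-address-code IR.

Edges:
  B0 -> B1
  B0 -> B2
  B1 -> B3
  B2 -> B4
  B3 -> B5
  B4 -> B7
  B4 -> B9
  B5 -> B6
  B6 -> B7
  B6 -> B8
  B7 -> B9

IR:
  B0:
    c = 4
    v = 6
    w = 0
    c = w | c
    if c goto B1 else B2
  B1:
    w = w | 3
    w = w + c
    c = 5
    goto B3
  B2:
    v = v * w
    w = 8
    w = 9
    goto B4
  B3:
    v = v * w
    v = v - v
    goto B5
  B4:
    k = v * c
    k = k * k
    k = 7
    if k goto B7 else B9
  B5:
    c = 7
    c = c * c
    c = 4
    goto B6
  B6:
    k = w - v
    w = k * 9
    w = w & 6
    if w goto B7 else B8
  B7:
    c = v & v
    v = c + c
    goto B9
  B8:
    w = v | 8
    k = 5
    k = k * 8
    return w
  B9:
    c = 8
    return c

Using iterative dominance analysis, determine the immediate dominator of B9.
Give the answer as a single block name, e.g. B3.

idom tree: B1←B0 B2←B0 B3←B1 B4←B2 B5←B3 B6←B5 B7←B0 B8←B6 B9←B0
Dom at joins:
  B7: preds {B4,B6}: {B0,B2,B4} ∩ {B0,B1,B3,B5,B6} = {B0}; idom=B0
  B9: preds {B4,B7}: {B0,B2,B4} ∩ {B0,B7} = {B0}; idom=B0

idom(B9) = B0

Answer: B0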